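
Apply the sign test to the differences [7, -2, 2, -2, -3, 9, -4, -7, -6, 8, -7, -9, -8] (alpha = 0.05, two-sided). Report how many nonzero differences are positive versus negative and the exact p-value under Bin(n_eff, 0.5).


Step 1: Discard zero differences. Original n = 13; n_eff = number of nonzero differences = 13.
Nonzero differences (with sign): +7, -2, +2, -2, -3, +9, -4, -7, -6, +8, -7, -9, -8
Step 2: Count signs: positive = 4, negative = 9.
Step 3: Under H0: P(positive) = 0.5, so the number of positives S ~ Bin(13, 0.5).
Step 4: Two-sided exact p-value = sum of Bin(13,0.5) probabilities at or below the observed probability = 0.266846.
Step 5: alpha = 0.05. fail to reject H0.

n_eff = 13, pos = 4, neg = 9, p = 0.266846, fail to reject H0.


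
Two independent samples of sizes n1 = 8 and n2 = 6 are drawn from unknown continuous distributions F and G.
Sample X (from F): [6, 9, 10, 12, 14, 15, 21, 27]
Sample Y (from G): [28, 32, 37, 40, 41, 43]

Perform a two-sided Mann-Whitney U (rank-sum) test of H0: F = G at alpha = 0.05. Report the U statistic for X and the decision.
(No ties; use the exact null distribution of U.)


Step 1: Combine and sort all 14 observations; assign midranks.
sorted (value, group): (6,X), (9,X), (10,X), (12,X), (14,X), (15,X), (21,X), (27,X), (28,Y), (32,Y), (37,Y), (40,Y), (41,Y), (43,Y)
ranks: 6->1, 9->2, 10->3, 12->4, 14->5, 15->6, 21->7, 27->8, 28->9, 32->10, 37->11, 40->12, 41->13, 43->14
Step 2: Rank sum for X: R1 = 1 + 2 + 3 + 4 + 5 + 6 + 7 + 8 = 36.
Step 3: U_X = R1 - n1(n1+1)/2 = 36 - 8*9/2 = 36 - 36 = 0.
       U_Y = n1*n2 - U_X = 48 - 0 = 48.
Step 4: No ties, so the exact null distribution of U (based on enumerating the C(14,8) = 3003 equally likely rank assignments) gives the two-sided p-value.
Step 5: p-value = 0.000666; compare to alpha = 0.05. reject H0.

U_X = 0, p = 0.000666, reject H0 at alpha = 0.05.


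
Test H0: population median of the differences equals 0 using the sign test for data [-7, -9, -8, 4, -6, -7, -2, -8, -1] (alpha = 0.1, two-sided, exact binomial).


Step 1: Discard zero differences. Original n = 9; n_eff = number of nonzero differences = 9.
Nonzero differences (with sign): -7, -9, -8, +4, -6, -7, -2, -8, -1
Step 2: Count signs: positive = 1, negative = 8.
Step 3: Under H0: P(positive) = 0.5, so the number of positives S ~ Bin(9, 0.5).
Step 4: Two-sided exact p-value = sum of Bin(9,0.5) probabilities at or below the observed probability = 0.039062.
Step 5: alpha = 0.1. reject H0.

n_eff = 9, pos = 1, neg = 8, p = 0.039062, reject H0.


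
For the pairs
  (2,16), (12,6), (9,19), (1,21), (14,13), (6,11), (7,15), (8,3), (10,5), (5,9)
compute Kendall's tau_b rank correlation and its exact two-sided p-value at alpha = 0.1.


Step 1: Enumerate the 45 unordered pairs (i,j) with i<j and classify each by sign(x_j-x_i) * sign(y_j-y_i).
  (1,2):dx=+10,dy=-10->D; (1,3):dx=+7,dy=+3->C; (1,4):dx=-1,dy=+5->D; (1,5):dx=+12,dy=-3->D
  (1,6):dx=+4,dy=-5->D; (1,7):dx=+5,dy=-1->D; (1,8):dx=+6,dy=-13->D; (1,9):dx=+8,dy=-11->D
  (1,10):dx=+3,dy=-7->D; (2,3):dx=-3,dy=+13->D; (2,4):dx=-11,dy=+15->D; (2,5):dx=+2,dy=+7->C
  (2,6):dx=-6,dy=+5->D; (2,7):dx=-5,dy=+9->D; (2,8):dx=-4,dy=-3->C; (2,9):dx=-2,dy=-1->C
  (2,10):dx=-7,dy=+3->D; (3,4):dx=-8,dy=+2->D; (3,5):dx=+5,dy=-6->D; (3,6):dx=-3,dy=-8->C
  (3,7):dx=-2,dy=-4->C; (3,8):dx=-1,dy=-16->C; (3,9):dx=+1,dy=-14->D; (3,10):dx=-4,dy=-10->C
  (4,5):dx=+13,dy=-8->D; (4,6):dx=+5,dy=-10->D; (4,7):dx=+6,dy=-6->D; (4,8):dx=+7,dy=-18->D
  (4,9):dx=+9,dy=-16->D; (4,10):dx=+4,dy=-12->D; (5,6):dx=-8,dy=-2->C; (5,7):dx=-7,dy=+2->D
  (5,8):dx=-6,dy=-10->C; (5,9):dx=-4,dy=-8->C; (5,10):dx=-9,dy=-4->C; (6,7):dx=+1,dy=+4->C
  (6,8):dx=+2,dy=-8->D; (6,9):dx=+4,dy=-6->D; (6,10):dx=-1,dy=-2->C; (7,8):dx=+1,dy=-12->D
  (7,9):dx=+3,dy=-10->D; (7,10):dx=-2,dy=-6->C; (8,9):dx=+2,dy=+2->C; (8,10):dx=-3,dy=+6->D
  (9,10):dx=-5,dy=+4->D
Step 2: C = 16, D = 29, total pairs = 45.
Step 3: tau = (C - D)/(n(n-1)/2) = (16 - 29)/45 = -0.288889.
Step 4: Exact two-sided p-value (enumerate n! = 3628800 permutations of y under H0): p = 0.291248.
Step 5: alpha = 0.1. fail to reject H0.

tau_b = -0.2889 (C=16, D=29), p = 0.291248, fail to reject H0.


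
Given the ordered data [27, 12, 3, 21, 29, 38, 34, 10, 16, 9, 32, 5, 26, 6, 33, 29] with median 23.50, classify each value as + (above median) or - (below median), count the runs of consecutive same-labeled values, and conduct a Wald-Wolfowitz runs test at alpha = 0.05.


Step 1: Compute median = 23.50; label A = above, B = below.
Labels in order: ABBBAAABBBABABAA  (n_A = 8, n_B = 8)
Step 2: Count runs R = 9.
Step 3: Under H0 (random ordering), E[R] = 2*n_A*n_B/(n_A+n_B) + 1 = 2*8*8/16 + 1 = 9.0000.
        Var[R] = 2*n_A*n_B*(2*n_A*n_B - n_A - n_B) / ((n_A+n_B)^2 * (n_A+n_B-1)) = 14336/3840 = 3.7333.
        SD[R] = 1.9322.
Step 4: R = E[R], so z = 0 with no continuity correction.
Step 5: Two-sided p-value via normal approximation = 2*(1 - Phi(|z|)) = 1.000000.
Step 6: alpha = 0.05. fail to reject H0.

R = 9, z = 0.0000, p = 1.000000, fail to reject H0.


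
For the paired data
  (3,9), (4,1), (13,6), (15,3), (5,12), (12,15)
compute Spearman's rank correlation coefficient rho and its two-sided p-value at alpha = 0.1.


Step 1: Rank x and y separately (midranks; no ties here).
rank(x): 3->1, 4->2, 13->5, 15->6, 5->3, 12->4
rank(y): 9->4, 1->1, 6->3, 3->2, 12->5, 15->6
Step 2: d_i = R_x(i) - R_y(i); compute d_i^2.
  (1-4)^2=9, (2-1)^2=1, (5-3)^2=4, (6-2)^2=16, (3-5)^2=4, (4-6)^2=4
sum(d^2) = 38.
Step 3: rho = 1 - 6*38 / (6*(6^2 - 1)) = 1 - 228/210 = -0.085714.
Step 4: Under H0, t = rho * sqrt((n-2)/(1-rho^2)) = -0.1721 ~ t(4).
Step 5: Two-sided p-value from the t-distribution with 4 df = 0.871743.
Step 6: alpha = 0.1. fail to reject H0.

rho = -0.0857, p = 0.871743, fail to reject H0 at alpha = 0.1.


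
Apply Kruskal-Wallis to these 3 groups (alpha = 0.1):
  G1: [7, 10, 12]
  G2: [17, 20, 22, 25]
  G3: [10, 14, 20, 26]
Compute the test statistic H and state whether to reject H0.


Step 1: Combine all N = 11 observations and assign midranks.
sorted (value, group, rank): (7,G1,1), (10,G1,2.5), (10,G3,2.5), (12,G1,4), (14,G3,5), (17,G2,6), (20,G2,7.5), (20,G3,7.5), (22,G2,9), (25,G2,10), (26,G3,11)
Step 2: Sum ranks within each group.
R_1 = 7.5 (n_1 = 3)
R_2 = 32.5 (n_2 = 4)
R_3 = 26 (n_3 = 4)
Step 3: H = 12/(N(N+1)) * sum(R_i^2/n_i) - 3(N+1)
     = 12/(11*12) * (7.5^2/3 + 32.5^2/4 + 26^2/4) - 3*12
     = 0.090909 * 451.812 - 36
     = 5.073864.
Step 4: Ties present; correction factor C = 1 - 12/(11^3 - 11) = 0.990909. Corrected H = 5.073864 / 0.990909 = 5.120413.
Step 5: Under H0, H ~ chi^2(2); p-value = 0.077289.
Step 6: alpha = 0.1. reject H0.

H = 5.1204, df = 2, p = 0.077289, reject H0.


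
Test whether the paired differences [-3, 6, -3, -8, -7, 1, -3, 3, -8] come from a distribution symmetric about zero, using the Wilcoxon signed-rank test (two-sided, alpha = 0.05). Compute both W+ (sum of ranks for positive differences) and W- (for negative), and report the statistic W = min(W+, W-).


Step 1: Drop any zero differences (none here) and take |d_i|.
|d| = [3, 6, 3, 8, 7, 1, 3, 3, 8]
Step 2: Midrank |d_i| (ties get averaged ranks).
ranks: |3|->3.5, |6|->6, |3|->3.5, |8|->8.5, |7|->7, |1|->1, |3|->3.5, |3|->3.5, |8|->8.5
Step 3: Attach original signs; sum ranks with positive sign and with negative sign.
W+ = 6 + 1 + 3.5 = 10.5
W- = 3.5 + 3.5 + 8.5 + 7 + 3.5 + 8.5 = 34.5
(Check: W+ + W- = 45 should equal n(n+1)/2 = 45.)
Step 4: Test statistic W = min(W+, W-) = 10.5.
Step 5: Ties in |d|, so use the tie-corrected normal approximation.
        E[W] = n(n+1)/4 = 9*10/4 = 22.5.
        Tie groups: |d|=3 (t=4), |d|=8 (t=2); sum(t^3 - t) = 66.
        Var[W] = n(n+1)(2n+1)/24 - sum(t^3-t)/48 = 1710/24 - 66/48 = 69.875.
        z = (W - E[W]) / sqrt(Var[W]) = (10.5 - 22.5) / 8.3591 = -1.4356.
        Two-sided p = 2*Phi(z) = 0.151129.
Step 6: alpha = 0.05. fail to reject H0.

W+ = 10.5, W- = 34.5, W = min = 10.5, p = 0.151129, fail to reject H0.


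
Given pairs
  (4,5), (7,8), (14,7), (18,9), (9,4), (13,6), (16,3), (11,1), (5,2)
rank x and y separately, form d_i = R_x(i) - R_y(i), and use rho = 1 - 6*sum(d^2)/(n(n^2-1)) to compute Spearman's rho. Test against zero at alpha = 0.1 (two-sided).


Step 1: Rank x and y separately (midranks; no ties here).
rank(x): 4->1, 7->3, 14->7, 18->9, 9->4, 13->6, 16->8, 11->5, 5->2
rank(y): 5->5, 8->8, 7->7, 9->9, 4->4, 6->6, 3->3, 1->1, 2->2
Step 2: d_i = R_x(i) - R_y(i); compute d_i^2.
  (1-5)^2=16, (3-8)^2=25, (7-7)^2=0, (9-9)^2=0, (4-4)^2=0, (6-6)^2=0, (8-3)^2=25, (5-1)^2=16, (2-2)^2=0
sum(d^2) = 82.
Step 3: rho = 1 - 6*82 / (9*(9^2 - 1)) = 1 - 492/720 = 0.316667.
Step 4: Under H0, t = rho * sqrt((n-2)/(1-rho^2)) = 0.8833 ~ t(7).
Step 5: Two-sided p-value from the t-distribution with 7 df = 0.406397.
Step 6: alpha = 0.1. fail to reject H0.

rho = 0.3167, p = 0.406397, fail to reject H0 at alpha = 0.1.


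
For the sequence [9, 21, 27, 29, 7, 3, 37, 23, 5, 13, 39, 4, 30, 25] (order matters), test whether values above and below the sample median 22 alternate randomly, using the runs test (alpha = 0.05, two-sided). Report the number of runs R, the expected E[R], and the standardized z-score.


Step 1: Compute median = 22; label A = above, B = below.
Labels in order: BBAABBAABBABAA  (n_A = 7, n_B = 7)
Step 2: Count runs R = 8.
Step 3: Under H0 (random ordering), E[R] = 2*n_A*n_B/(n_A+n_B) + 1 = 2*7*7/14 + 1 = 8.0000.
        Var[R] = 2*n_A*n_B*(2*n_A*n_B - n_A - n_B) / ((n_A+n_B)^2 * (n_A+n_B-1)) = 8232/2548 = 3.2308.
        SD[R] = 1.7974.
Step 4: R = E[R], so z = 0 with no continuity correction.
Step 5: Two-sided p-value via normal approximation = 2*(1 - Phi(|z|)) = 1.000000.
Step 6: alpha = 0.05. fail to reject H0.

R = 8, z = 0.0000, p = 1.000000, fail to reject H0.


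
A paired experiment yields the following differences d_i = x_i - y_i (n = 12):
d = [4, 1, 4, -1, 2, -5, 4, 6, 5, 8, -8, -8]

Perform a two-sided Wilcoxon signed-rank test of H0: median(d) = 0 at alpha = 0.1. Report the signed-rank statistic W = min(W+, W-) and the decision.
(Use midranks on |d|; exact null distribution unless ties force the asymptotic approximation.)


Step 1: Drop any zero differences (none here) and take |d_i|.
|d| = [4, 1, 4, 1, 2, 5, 4, 6, 5, 8, 8, 8]
Step 2: Midrank |d_i| (ties get averaged ranks).
ranks: |4|->5, |1|->1.5, |4|->5, |1|->1.5, |2|->3, |5|->7.5, |4|->5, |6|->9, |5|->7.5, |8|->11, |8|->11, |8|->11
Step 3: Attach original signs; sum ranks with positive sign and with negative sign.
W+ = 5 + 1.5 + 5 + 3 + 5 + 9 + 7.5 + 11 = 47
W- = 1.5 + 7.5 + 11 + 11 = 31
(Check: W+ + W- = 78 should equal n(n+1)/2 = 78.)
Step 4: Test statistic W = min(W+, W-) = 31.
Step 5: Ties in |d|, so use the tie-corrected normal approximation.
        E[W] = n(n+1)/4 = 12*13/4 = 39.
        Tie groups: |d|=1 (t=2), |d|=4 (t=3), |d|=5 (t=2), |d|=8 (t=3); sum(t^3 - t) = 60.
        Var[W] = n(n+1)(2n+1)/24 - sum(t^3-t)/48 = 3900/24 - 60/48 = 161.25.
        z = (W - E[W]) / sqrt(Var[W]) = (31 - 39) / 12.6984 = -0.6300.
        Two-sided p = 2*Phi(z) = 0.528695.
Step 6: alpha = 0.1. fail to reject H0.

W+ = 47, W- = 31, W = min = 31, p = 0.528695, fail to reject H0.


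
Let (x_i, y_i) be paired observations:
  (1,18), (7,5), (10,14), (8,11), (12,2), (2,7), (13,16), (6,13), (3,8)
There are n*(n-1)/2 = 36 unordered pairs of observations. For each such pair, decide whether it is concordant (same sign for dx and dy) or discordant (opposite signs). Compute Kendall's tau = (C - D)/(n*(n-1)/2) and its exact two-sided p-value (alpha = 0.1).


Step 1: Enumerate the 36 unordered pairs (i,j) with i<j and classify each by sign(x_j-x_i) * sign(y_j-y_i).
  (1,2):dx=+6,dy=-13->D; (1,3):dx=+9,dy=-4->D; (1,4):dx=+7,dy=-7->D; (1,5):dx=+11,dy=-16->D
  (1,6):dx=+1,dy=-11->D; (1,7):dx=+12,dy=-2->D; (1,8):dx=+5,dy=-5->D; (1,9):dx=+2,dy=-10->D
  (2,3):dx=+3,dy=+9->C; (2,4):dx=+1,dy=+6->C; (2,5):dx=+5,dy=-3->D; (2,6):dx=-5,dy=+2->D
  (2,7):dx=+6,dy=+11->C; (2,8):dx=-1,dy=+8->D; (2,9):dx=-4,dy=+3->D; (3,4):dx=-2,dy=-3->C
  (3,5):dx=+2,dy=-12->D; (3,6):dx=-8,dy=-7->C; (3,7):dx=+3,dy=+2->C; (3,8):dx=-4,dy=-1->C
  (3,9):dx=-7,dy=-6->C; (4,5):dx=+4,dy=-9->D; (4,6):dx=-6,dy=-4->C; (4,7):dx=+5,dy=+5->C
  (4,8):dx=-2,dy=+2->D; (4,9):dx=-5,dy=-3->C; (5,6):dx=-10,dy=+5->D; (5,7):dx=+1,dy=+14->C
  (5,8):dx=-6,dy=+11->D; (5,9):dx=-9,dy=+6->D; (6,7):dx=+11,dy=+9->C; (6,8):dx=+4,dy=+6->C
  (6,9):dx=+1,dy=+1->C; (7,8):dx=-7,dy=-3->C; (7,9):dx=-10,dy=-8->C; (8,9):dx=-3,dy=-5->C
Step 2: C = 18, D = 18, total pairs = 36.
Step 3: tau = (C - D)/(n(n-1)/2) = (18 - 18)/36 = 0.000000.
Step 4: Exact two-sided p-value (enumerate n! = 362880 permutations of y under H0): p = 1.000000.
Step 5: alpha = 0.1. fail to reject H0.

tau_b = 0.0000 (C=18, D=18), p = 1.000000, fail to reject H0.


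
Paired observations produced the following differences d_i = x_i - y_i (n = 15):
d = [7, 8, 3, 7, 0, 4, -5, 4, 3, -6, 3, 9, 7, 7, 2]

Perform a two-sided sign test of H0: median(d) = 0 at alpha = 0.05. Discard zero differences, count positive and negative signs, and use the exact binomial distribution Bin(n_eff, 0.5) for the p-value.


Step 1: Discard zero differences. Original n = 15; n_eff = number of nonzero differences = 14.
Nonzero differences (with sign): +7, +8, +3, +7, +4, -5, +4, +3, -6, +3, +9, +7, +7, +2
Step 2: Count signs: positive = 12, negative = 2.
Step 3: Under H0: P(positive) = 0.5, so the number of positives S ~ Bin(14, 0.5).
Step 4: Two-sided exact p-value = sum of Bin(14,0.5) probabilities at or below the observed probability = 0.012939.
Step 5: alpha = 0.05. reject H0.

n_eff = 14, pos = 12, neg = 2, p = 0.012939, reject H0.


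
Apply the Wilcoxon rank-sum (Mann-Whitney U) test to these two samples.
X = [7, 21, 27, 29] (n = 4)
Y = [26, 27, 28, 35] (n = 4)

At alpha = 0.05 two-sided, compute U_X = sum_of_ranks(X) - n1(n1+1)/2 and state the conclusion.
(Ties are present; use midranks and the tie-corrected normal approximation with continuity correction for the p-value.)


Step 1: Combine and sort all 8 observations; assign midranks.
sorted (value, group): (7,X), (21,X), (26,Y), (27,X), (27,Y), (28,Y), (29,X), (35,Y)
ranks: 7->1, 21->2, 26->3, 27->4.5, 27->4.5, 28->6, 29->7, 35->8
Step 2: Rank sum for X: R1 = 1 + 2 + 4.5 + 7 = 14.5.
Step 3: U_X = R1 - n1(n1+1)/2 = 14.5 - 4*5/2 = 14.5 - 10 = 4.5.
       U_Y = n1*n2 - U_X = 16 - 4.5 = 11.5.
Step 4: Ties are present, so use the tie-corrected normal approximation (with continuity correction) for the p-value.
Step 5: p-value = 0.383630; compare to alpha = 0.05. fail to reject H0.

U_X = 4.5, p = 0.383630, fail to reject H0 at alpha = 0.05.


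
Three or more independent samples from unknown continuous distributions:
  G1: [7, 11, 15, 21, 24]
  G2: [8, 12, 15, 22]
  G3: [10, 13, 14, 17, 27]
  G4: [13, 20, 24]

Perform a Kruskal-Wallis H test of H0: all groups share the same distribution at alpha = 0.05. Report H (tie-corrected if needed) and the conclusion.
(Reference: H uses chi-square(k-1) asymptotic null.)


Step 1: Combine all N = 17 observations and assign midranks.
sorted (value, group, rank): (7,G1,1), (8,G2,2), (10,G3,3), (11,G1,4), (12,G2,5), (13,G3,6.5), (13,G4,6.5), (14,G3,8), (15,G1,9.5), (15,G2,9.5), (17,G3,11), (20,G4,12), (21,G1,13), (22,G2,14), (24,G1,15.5), (24,G4,15.5), (27,G3,17)
Step 2: Sum ranks within each group.
R_1 = 43 (n_1 = 5)
R_2 = 30.5 (n_2 = 4)
R_3 = 45.5 (n_3 = 5)
R_4 = 34 (n_4 = 3)
Step 3: H = 12/(N(N+1)) * sum(R_i^2/n_i) - 3(N+1)
     = 12/(17*18) * (43^2/5 + 30.5^2/4 + 45.5^2/5 + 34^2/3) - 3*18
     = 0.039216 * 1401.75 - 54
     = 0.970425.
Step 4: Ties present; correction factor C = 1 - 18/(17^3 - 17) = 0.996324. Corrected H = 0.970425 / 0.996324 = 0.974006.
Step 5: Under H0, H ~ chi^2(3); p-value = 0.807541.
Step 6: alpha = 0.05. fail to reject H0.

H = 0.9740, df = 3, p = 0.807541, fail to reject H0.


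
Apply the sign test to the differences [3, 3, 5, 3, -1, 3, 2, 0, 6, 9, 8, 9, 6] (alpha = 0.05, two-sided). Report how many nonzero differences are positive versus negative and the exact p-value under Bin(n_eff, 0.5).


Step 1: Discard zero differences. Original n = 13; n_eff = number of nonzero differences = 12.
Nonzero differences (with sign): +3, +3, +5, +3, -1, +3, +2, +6, +9, +8, +9, +6
Step 2: Count signs: positive = 11, negative = 1.
Step 3: Under H0: P(positive) = 0.5, so the number of positives S ~ Bin(12, 0.5).
Step 4: Two-sided exact p-value = sum of Bin(12,0.5) probabilities at or below the observed probability = 0.006348.
Step 5: alpha = 0.05. reject H0.

n_eff = 12, pos = 11, neg = 1, p = 0.006348, reject H0.


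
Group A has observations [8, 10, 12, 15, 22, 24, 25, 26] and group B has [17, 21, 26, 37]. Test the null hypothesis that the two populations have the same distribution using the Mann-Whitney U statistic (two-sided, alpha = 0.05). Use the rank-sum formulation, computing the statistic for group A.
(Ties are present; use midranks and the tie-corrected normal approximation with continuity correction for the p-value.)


Step 1: Combine and sort all 12 observations; assign midranks.
sorted (value, group): (8,X), (10,X), (12,X), (15,X), (17,Y), (21,Y), (22,X), (24,X), (25,X), (26,X), (26,Y), (37,Y)
ranks: 8->1, 10->2, 12->3, 15->4, 17->5, 21->6, 22->7, 24->8, 25->9, 26->10.5, 26->10.5, 37->12
Step 2: Rank sum for X: R1 = 1 + 2 + 3 + 4 + 7 + 8 + 9 + 10.5 = 44.5.
Step 3: U_X = R1 - n1(n1+1)/2 = 44.5 - 8*9/2 = 44.5 - 36 = 8.5.
       U_Y = n1*n2 - U_X = 32 - 8.5 = 23.5.
Step 4: Ties are present, so use the tie-corrected normal approximation (with continuity correction) for the p-value.
Step 5: p-value = 0.233663; compare to alpha = 0.05. fail to reject H0.

U_X = 8.5, p = 0.233663, fail to reject H0 at alpha = 0.05.


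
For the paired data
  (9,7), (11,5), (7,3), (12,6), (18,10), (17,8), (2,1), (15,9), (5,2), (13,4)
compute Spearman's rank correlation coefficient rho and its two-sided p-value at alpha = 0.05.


Step 1: Rank x and y separately (midranks; no ties here).
rank(x): 9->4, 11->5, 7->3, 12->6, 18->10, 17->9, 2->1, 15->8, 5->2, 13->7
rank(y): 7->7, 5->5, 3->3, 6->6, 10->10, 8->8, 1->1, 9->9, 2->2, 4->4
Step 2: d_i = R_x(i) - R_y(i); compute d_i^2.
  (4-7)^2=9, (5-5)^2=0, (3-3)^2=0, (6-6)^2=0, (10-10)^2=0, (9-8)^2=1, (1-1)^2=0, (8-9)^2=1, (2-2)^2=0, (7-4)^2=9
sum(d^2) = 20.
Step 3: rho = 1 - 6*20 / (10*(10^2 - 1)) = 1 - 120/990 = 0.878788.
Step 4: Under H0, t = rho * sqrt((n-2)/(1-rho^2)) = 5.2086 ~ t(8).
Step 5: Two-sided p-value from the t-distribution with 8 df = 0.000814.
Step 6: alpha = 0.05. reject H0.

rho = 0.8788, p = 0.000814, reject H0 at alpha = 0.05.


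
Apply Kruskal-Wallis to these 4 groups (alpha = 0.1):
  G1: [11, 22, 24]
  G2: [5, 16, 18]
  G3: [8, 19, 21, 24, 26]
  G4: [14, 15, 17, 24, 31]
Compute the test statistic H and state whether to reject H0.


Step 1: Combine all N = 16 observations and assign midranks.
sorted (value, group, rank): (5,G2,1), (8,G3,2), (11,G1,3), (14,G4,4), (15,G4,5), (16,G2,6), (17,G4,7), (18,G2,8), (19,G3,9), (21,G3,10), (22,G1,11), (24,G1,13), (24,G3,13), (24,G4,13), (26,G3,15), (31,G4,16)
Step 2: Sum ranks within each group.
R_1 = 27 (n_1 = 3)
R_2 = 15 (n_2 = 3)
R_3 = 49 (n_3 = 5)
R_4 = 45 (n_4 = 5)
Step 3: H = 12/(N(N+1)) * sum(R_i^2/n_i) - 3(N+1)
     = 12/(16*17) * (27^2/3 + 15^2/3 + 49^2/5 + 45^2/5) - 3*17
     = 0.044118 * 1203.2 - 51
     = 2.082353.
Step 4: Ties present; correction factor C = 1 - 24/(16^3 - 16) = 0.994118. Corrected H = 2.082353 / 0.994118 = 2.094675.
Step 5: Under H0, H ~ chi^2(3); p-value = 0.552991.
Step 6: alpha = 0.1. fail to reject H0.

H = 2.0947, df = 3, p = 0.552991, fail to reject H0.


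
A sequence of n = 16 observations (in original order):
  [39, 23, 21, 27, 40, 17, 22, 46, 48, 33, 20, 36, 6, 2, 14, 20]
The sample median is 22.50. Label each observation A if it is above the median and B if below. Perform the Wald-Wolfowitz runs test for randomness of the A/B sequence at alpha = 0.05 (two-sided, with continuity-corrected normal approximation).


Step 1: Compute median = 22.50; label A = above, B = below.
Labels in order: AABAABBAAABABBBB  (n_A = 8, n_B = 8)
Step 2: Count runs R = 8.
Step 3: Under H0 (random ordering), E[R] = 2*n_A*n_B/(n_A+n_B) + 1 = 2*8*8/16 + 1 = 9.0000.
        Var[R] = 2*n_A*n_B*(2*n_A*n_B - n_A - n_B) / ((n_A+n_B)^2 * (n_A+n_B-1)) = 14336/3840 = 3.7333.
        SD[R] = 1.9322.
Step 4: Continuity-corrected z = (R + 0.5 - E[R]) / SD[R] = (8 + 0.5 - 9.0000) / 1.9322 = -0.2588.
Step 5: Two-sided p-value via normal approximation = 2*(1 - Phi(|z|)) = 0.795809.
Step 6: alpha = 0.05. fail to reject H0.

R = 8, z = -0.2588, p = 0.795809, fail to reject H0.


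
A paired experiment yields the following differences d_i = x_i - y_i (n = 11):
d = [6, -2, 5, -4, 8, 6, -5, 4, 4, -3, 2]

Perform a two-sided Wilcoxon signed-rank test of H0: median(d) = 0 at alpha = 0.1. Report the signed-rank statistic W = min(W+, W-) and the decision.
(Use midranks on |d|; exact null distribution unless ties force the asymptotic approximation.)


Step 1: Drop any zero differences (none here) and take |d_i|.
|d| = [6, 2, 5, 4, 8, 6, 5, 4, 4, 3, 2]
Step 2: Midrank |d_i| (ties get averaged ranks).
ranks: |6|->9.5, |2|->1.5, |5|->7.5, |4|->5, |8|->11, |6|->9.5, |5|->7.5, |4|->5, |4|->5, |3|->3, |2|->1.5
Step 3: Attach original signs; sum ranks with positive sign and with negative sign.
W+ = 9.5 + 7.5 + 11 + 9.5 + 5 + 5 + 1.5 = 49
W- = 1.5 + 5 + 7.5 + 3 = 17
(Check: W+ + W- = 66 should equal n(n+1)/2 = 66.)
Step 4: Test statistic W = min(W+, W-) = 17.
Step 5: Ties in |d|, so use the tie-corrected normal approximation.
        E[W] = n(n+1)/4 = 11*12/4 = 33.
        Tie groups: |d|=2 (t=2), |d|=4 (t=3), |d|=5 (t=2), |d|=6 (t=2); sum(t^3 - t) = 42.
        Var[W] = n(n+1)(2n+1)/24 - sum(t^3-t)/48 = 3036/24 - 42/48 = 125.625.
        z = (W - E[W]) / sqrt(Var[W]) = (17 - 33) / 11.2083 = -1.4275.
        Two-sided p = 2*Phi(z) = 0.153430.
Step 6: alpha = 0.1. fail to reject H0.

W+ = 49, W- = 17, W = min = 17, p = 0.153430, fail to reject H0.


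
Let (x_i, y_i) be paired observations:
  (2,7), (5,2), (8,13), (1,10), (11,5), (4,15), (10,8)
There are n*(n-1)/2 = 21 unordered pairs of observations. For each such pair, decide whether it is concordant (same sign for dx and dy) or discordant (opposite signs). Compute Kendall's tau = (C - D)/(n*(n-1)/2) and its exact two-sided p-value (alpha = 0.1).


Step 1: Enumerate the 21 unordered pairs (i,j) with i<j and classify each by sign(x_j-x_i) * sign(y_j-y_i).
  (1,2):dx=+3,dy=-5->D; (1,3):dx=+6,dy=+6->C; (1,4):dx=-1,dy=+3->D; (1,5):dx=+9,dy=-2->D
  (1,6):dx=+2,dy=+8->C; (1,7):dx=+8,dy=+1->C; (2,3):dx=+3,dy=+11->C; (2,4):dx=-4,dy=+8->D
  (2,5):dx=+6,dy=+3->C; (2,6):dx=-1,dy=+13->D; (2,7):dx=+5,dy=+6->C; (3,4):dx=-7,dy=-3->C
  (3,5):dx=+3,dy=-8->D; (3,6):dx=-4,dy=+2->D; (3,7):dx=+2,dy=-5->D; (4,5):dx=+10,dy=-5->D
  (4,6):dx=+3,dy=+5->C; (4,7):dx=+9,dy=-2->D; (5,6):dx=-7,dy=+10->D; (5,7):dx=-1,dy=+3->D
  (6,7):dx=+6,dy=-7->D
Step 2: C = 8, D = 13, total pairs = 21.
Step 3: tau = (C - D)/(n(n-1)/2) = (8 - 13)/21 = -0.238095.
Step 4: Exact two-sided p-value (enumerate n! = 5040 permutations of y under H0): p = 0.561905.
Step 5: alpha = 0.1. fail to reject H0.

tau_b = -0.2381 (C=8, D=13), p = 0.561905, fail to reject H0.


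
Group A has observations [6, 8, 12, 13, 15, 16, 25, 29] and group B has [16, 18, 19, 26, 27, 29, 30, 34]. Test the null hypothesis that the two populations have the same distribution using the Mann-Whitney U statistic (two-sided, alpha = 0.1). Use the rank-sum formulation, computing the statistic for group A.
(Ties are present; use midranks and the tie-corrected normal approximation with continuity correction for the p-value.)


Step 1: Combine and sort all 16 observations; assign midranks.
sorted (value, group): (6,X), (8,X), (12,X), (13,X), (15,X), (16,X), (16,Y), (18,Y), (19,Y), (25,X), (26,Y), (27,Y), (29,X), (29,Y), (30,Y), (34,Y)
ranks: 6->1, 8->2, 12->3, 13->4, 15->5, 16->6.5, 16->6.5, 18->8, 19->9, 25->10, 26->11, 27->12, 29->13.5, 29->13.5, 30->15, 34->16
Step 2: Rank sum for X: R1 = 1 + 2 + 3 + 4 + 5 + 6.5 + 10 + 13.5 = 45.
Step 3: U_X = R1 - n1(n1+1)/2 = 45 - 8*9/2 = 45 - 36 = 9.
       U_Y = n1*n2 - U_X = 64 - 9 = 55.
Step 4: Ties are present, so use the tie-corrected normal approximation (with continuity correction) for the p-value.
Step 5: p-value = 0.017959; compare to alpha = 0.1. reject H0.

U_X = 9, p = 0.017959, reject H0 at alpha = 0.1.


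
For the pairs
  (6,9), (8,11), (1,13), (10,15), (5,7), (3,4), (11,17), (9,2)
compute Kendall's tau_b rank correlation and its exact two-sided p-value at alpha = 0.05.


Step 1: Enumerate the 28 unordered pairs (i,j) with i<j and classify each by sign(x_j-x_i) * sign(y_j-y_i).
  (1,2):dx=+2,dy=+2->C; (1,3):dx=-5,dy=+4->D; (1,4):dx=+4,dy=+6->C; (1,5):dx=-1,dy=-2->C
  (1,6):dx=-3,dy=-5->C; (1,7):dx=+5,dy=+8->C; (1,8):dx=+3,dy=-7->D; (2,3):dx=-7,dy=+2->D
  (2,4):dx=+2,dy=+4->C; (2,5):dx=-3,dy=-4->C; (2,6):dx=-5,dy=-7->C; (2,7):dx=+3,dy=+6->C
  (2,8):dx=+1,dy=-9->D; (3,4):dx=+9,dy=+2->C; (3,5):dx=+4,dy=-6->D; (3,6):dx=+2,dy=-9->D
  (3,7):dx=+10,dy=+4->C; (3,8):dx=+8,dy=-11->D; (4,5):dx=-5,dy=-8->C; (4,6):dx=-7,dy=-11->C
  (4,7):dx=+1,dy=+2->C; (4,8):dx=-1,dy=-13->C; (5,6):dx=-2,dy=-3->C; (5,7):dx=+6,dy=+10->C
  (5,8):dx=+4,dy=-5->D; (6,7):dx=+8,dy=+13->C; (6,8):dx=+6,dy=-2->D; (7,8):dx=-2,dy=-15->C
Step 2: C = 19, D = 9, total pairs = 28.
Step 3: tau = (C - D)/(n(n-1)/2) = (19 - 9)/28 = 0.357143.
Step 4: Exact two-sided p-value (enumerate n! = 40320 permutations of y under H0): p = 0.275099.
Step 5: alpha = 0.05. fail to reject H0.

tau_b = 0.3571 (C=19, D=9), p = 0.275099, fail to reject H0.


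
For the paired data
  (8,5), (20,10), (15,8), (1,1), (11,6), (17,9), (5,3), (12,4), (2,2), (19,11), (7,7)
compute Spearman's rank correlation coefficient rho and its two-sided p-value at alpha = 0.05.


Step 1: Rank x and y separately (midranks; no ties here).
rank(x): 8->5, 20->11, 15->8, 1->1, 11->6, 17->9, 5->3, 12->7, 2->2, 19->10, 7->4
rank(y): 5->5, 10->10, 8->8, 1->1, 6->6, 9->9, 3->3, 4->4, 2->2, 11->11, 7->7
Step 2: d_i = R_x(i) - R_y(i); compute d_i^2.
  (5-5)^2=0, (11-10)^2=1, (8-8)^2=0, (1-1)^2=0, (6-6)^2=0, (9-9)^2=0, (3-3)^2=0, (7-4)^2=9, (2-2)^2=0, (10-11)^2=1, (4-7)^2=9
sum(d^2) = 20.
Step 3: rho = 1 - 6*20 / (11*(11^2 - 1)) = 1 - 120/1320 = 0.909091.
Step 4: Under H0, t = rho * sqrt((n-2)/(1-rho^2)) = 6.5465 ~ t(9).
Step 5: Two-sided p-value from the t-distribution with 9 df = 0.000106.
Step 6: alpha = 0.05. reject H0.

rho = 0.9091, p = 0.000106, reject H0 at alpha = 0.05.


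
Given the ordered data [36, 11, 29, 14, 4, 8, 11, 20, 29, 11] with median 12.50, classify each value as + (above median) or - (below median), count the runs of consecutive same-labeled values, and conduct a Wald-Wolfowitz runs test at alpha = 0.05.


Step 1: Compute median = 12.50; label A = above, B = below.
Labels in order: ABAABBBAAB  (n_A = 5, n_B = 5)
Step 2: Count runs R = 6.
Step 3: Under H0 (random ordering), E[R] = 2*n_A*n_B/(n_A+n_B) + 1 = 2*5*5/10 + 1 = 6.0000.
        Var[R] = 2*n_A*n_B*(2*n_A*n_B - n_A - n_B) / ((n_A+n_B)^2 * (n_A+n_B-1)) = 2000/900 = 2.2222.
        SD[R] = 1.4907.
Step 4: R = E[R], so z = 0 with no continuity correction.
Step 5: Two-sided p-value via normal approximation = 2*(1 - Phi(|z|)) = 1.000000.
Step 6: alpha = 0.05. fail to reject H0.

R = 6, z = 0.0000, p = 1.000000, fail to reject H0.


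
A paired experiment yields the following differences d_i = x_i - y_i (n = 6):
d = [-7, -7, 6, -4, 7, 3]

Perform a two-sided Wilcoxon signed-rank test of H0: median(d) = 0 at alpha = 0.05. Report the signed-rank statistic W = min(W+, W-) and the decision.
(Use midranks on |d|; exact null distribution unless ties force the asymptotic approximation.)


Step 1: Drop any zero differences (none here) and take |d_i|.
|d| = [7, 7, 6, 4, 7, 3]
Step 2: Midrank |d_i| (ties get averaged ranks).
ranks: |7|->5, |7|->5, |6|->3, |4|->2, |7|->5, |3|->1
Step 3: Attach original signs; sum ranks with positive sign and with negative sign.
W+ = 3 + 5 + 1 = 9
W- = 5 + 5 + 2 = 12
(Check: W+ + W- = 21 should equal n(n+1)/2 = 21.)
Step 4: Test statistic W = min(W+, W-) = 9.
Step 5: Ties in |d|, so use the tie-corrected normal approximation.
        E[W] = n(n+1)/4 = 6*7/4 = 10.5.
        Tie groups: |d|=7 (t=3); sum(t^3 - t) = 24.
        Var[W] = n(n+1)(2n+1)/24 - sum(t^3-t)/48 = 546/24 - 24/48 = 22.25.
        z = (W - E[W]) / sqrt(Var[W]) = (9 - 10.5) / 4.7170 = -0.3180.
        Two-sided p = 2*Phi(z) = 0.750485.
Step 6: alpha = 0.05. fail to reject H0.

W+ = 9, W- = 12, W = min = 9, p = 0.750485, fail to reject H0.


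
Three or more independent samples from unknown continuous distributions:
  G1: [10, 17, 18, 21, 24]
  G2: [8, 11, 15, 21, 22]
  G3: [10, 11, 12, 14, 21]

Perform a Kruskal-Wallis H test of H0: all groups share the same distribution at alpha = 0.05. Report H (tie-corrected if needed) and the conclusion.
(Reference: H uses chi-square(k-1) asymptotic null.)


Step 1: Combine all N = 15 observations and assign midranks.
sorted (value, group, rank): (8,G2,1), (10,G1,2.5), (10,G3,2.5), (11,G2,4.5), (11,G3,4.5), (12,G3,6), (14,G3,7), (15,G2,8), (17,G1,9), (18,G1,10), (21,G1,12), (21,G2,12), (21,G3,12), (22,G2,14), (24,G1,15)
Step 2: Sum ranks within each group.
R_1 = 48.5 (n_1 = 5)
R_2 = 39.5 (n_2 = 5)
R_3 = 32 (n_3 = 5)
Step 3: H = 12/(N(N+1)) * sum(R_i^2/n_i) - 3(N+1)
     = 12/(15*16) * (48.5^2/5 + 39.5^2/5 + 32^2/5) - 3*16
     = 0.050000 * 987.3 - 48
     = 1.365000.
Step 4: Ties present; correction factor C = 1 - 36/(15^3 - 15) = 0.989286. Corrected H = 1.365000 / 0.989286 = 1.379783.
Step 5: Under H0, H ~ chi^2(2); p-value = 0.501630.
Step 6: alpha = 0.05. fail to reject H0.

H = 1.3798, df = 2, p = 0.501630, fail to reject H0.


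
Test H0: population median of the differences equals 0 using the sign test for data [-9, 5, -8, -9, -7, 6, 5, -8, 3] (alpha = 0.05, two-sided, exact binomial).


Step 1: Discard zero differences. Original n = 9; n_eff = number of nonzero differences = 9.
Nonzero differences (with sign): -9, +5, -8, -9, -7, +6, +5, -8, +3
Step 2: Count signs: positive = 4, negative = 5.
Step 3: Under H0: P(positive) = 0.5, so the number of positives S ~ Bin(9, 0.5).
Step 4: Two-sided exact p-value = sum of Bin(9,0.5) probabilities at or below the observed probability = 1.000000.
Step 5: alpha = 0.05. fail to reject H0.

n_eff = 9, pos = 4, neg = 5, p = 1.000000, fail to reject H0.


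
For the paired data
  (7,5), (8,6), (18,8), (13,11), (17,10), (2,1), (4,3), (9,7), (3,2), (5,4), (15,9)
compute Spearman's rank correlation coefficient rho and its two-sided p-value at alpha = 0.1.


Step 1: Rank x and y separately (midranks; no ties here).
rank(x): 7->5, 8->6, 18->11, 13->8, 17->10, 2->1, 4->3, 9->7, 3->2, 5->4, 15->9
rank(y): 5->5, 6->6, 8->8, 11->11, 10->10, 1->1, 3->3, 7->7, 2->2, 4->4, 9->9
Step 2: d_i = R_x(i) - R_y(i); compute d_i^2.
  (5-5)^2=0, (6-6)^2=0, (11-8)^2=9, (8-11)^2=9, (10-10)^2=0, (1-1)^2=0, (3-3)^2=0, (7-7)^2=0, (2-2)^2=0, (4-4)^2=0, (9-9)^2=0
sum(d^2) = 18.
Step 3: rho = 1 - 6*18 / (11*(11^2 - 1)) = 1 - 108/1320 = 0.918182.
Step 4: Under H0, t = rho * sqrt((n-2)/(1-rho^2)) = 6.9531 ~ t(9).
Step 5: Two-sided p-value from the t-distribution with 9 df = 0.000067.
Step 6: alpha = 0.1. reject H0.

rho = 0.9182, p = 0.000067, reject H0 at alpha = 0.1.


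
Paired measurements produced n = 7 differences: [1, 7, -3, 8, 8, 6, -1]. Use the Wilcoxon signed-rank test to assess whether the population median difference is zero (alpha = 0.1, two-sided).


Step 1: Drop any zero differences (none here) and take |d_i|.
|d| = [1, 7, 3, 8, 8, 6, 1]
Step 2: Midrank |d_i| (ties get averaged ranks).
ranks: |1|->1.5, |7|->5, |3|->3, |8|->6.5, |8|->6.5, |6|->4, |1|->1.5
Step 3: Attach original signs; sum ranks with positive sign and with negative sign.
W+ = 1.5 + 5 + 6.5 + 6.5 + 4 = 23.5
W- = 3 + 1.5 = 4.5
(Check: W+ + W- = 28 should equal n(n+1)/2 = 28.)
Step 4: Test statistic W = min(W+, W-) = 4.5.
Step 5: Ties in |d|, so use the tie-corrected normal approximation.
        E[W] = n(n+1)/4 = 7*8/4 = 14.
        Tie groups: |d|=1 (t=2), |d|=8 (t=2); sum(t^3 - t) = 12.
        Var[W] = n(n+1)(2n+1)/24 - sum(t^3-t)/48 = 840/24 - 12/48 = 34.75.
        z = (W - E[W]) / sqrt(Var[W]) = (4.5 - 14) / 5.8949 = -1.6116.
        Two-sided p = 2*Phi(z) = 0.107058.
Step 6: alpha = 0.1. fail to reject H0.

W+ = 23.5, W- = 4.5, W = min = 4.5, p = 0.107058, fail to reject H0.


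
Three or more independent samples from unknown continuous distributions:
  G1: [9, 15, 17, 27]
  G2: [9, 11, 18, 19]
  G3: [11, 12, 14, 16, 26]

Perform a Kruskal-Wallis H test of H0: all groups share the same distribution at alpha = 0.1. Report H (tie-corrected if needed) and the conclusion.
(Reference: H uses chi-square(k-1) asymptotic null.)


Step 1: Combine all N = 13 observations and assign midranks.
sorted (value, group, rank): (9,G1,1.5), (9,G2,1.5), (11,G2,3.5), (11,G3,3.5), (12,G3,5), (14,G3,6), (15,G1,7), (16,G3,8), (17,G1,9), (18,G2,10), (19,G2,11), (26,G3,12), (27,G1,13)
Step 2: Sum ranks within each group.
R_1 = 30.5 (n_1 = 4)
R_2 = 26 (n_2 = 4)
R_3 = 34.5 (n_3 = 5)
Step 3: H = 12/(N(N+1)) * sum(R_i^2/n_i) - 3(N+1)
     = 12/(13*14) * (30.5^2/4 + 26^2/4 + 34.5^2/5) - 3*14
     = 0.065934 * 639.612 - 42
     = 0.172253.
Step 4: Ties present; correction factor C = 1 - 12/(13^3 - 13) = 0.994505. Corrected H = 0.172253 / 0.994505 = 0.173204.
Step 5: Under H0, H ~ chi^2(2); p-value = 0.917042.
Step 6: alpha = 0.1. fail to reject H0.

H = 0.1732, df = 2, p = 0.917042, fail to reject H0.


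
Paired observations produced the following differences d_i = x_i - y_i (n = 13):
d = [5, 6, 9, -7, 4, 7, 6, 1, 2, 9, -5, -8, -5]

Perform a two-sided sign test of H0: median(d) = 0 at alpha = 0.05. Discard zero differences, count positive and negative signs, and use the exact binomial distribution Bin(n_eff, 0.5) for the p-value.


Step 1: Discard zero differences. Original n = 13; n_eff = number of nonzero differences = 13.
Nonzero differences (with sign): +5, +6, +9, -7, +4, +7, +6, +1, +2, +9, -5, -8, -5
Step 2: Count signs: positive = 9, negative = 4.
Step 3: Under H0: P(positive) = 0.5, so the number of positives S ~ Bin(13, 0.5).
Step 4: Two-sided exact p-value = sum of Bin(13,0.5) probabilities at or below the observed probability = 0.266846.
Step 5: alpha = 0.05. fail to reject H0.

n_eff = 13, pos = 9, neg = 4, p = 0.266846, fail to reject H0.


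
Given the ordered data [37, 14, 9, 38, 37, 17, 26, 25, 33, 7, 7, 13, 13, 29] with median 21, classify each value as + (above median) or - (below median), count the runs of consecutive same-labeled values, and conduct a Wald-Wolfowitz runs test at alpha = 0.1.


Step 1: Compute median = 21; label A = above, B = below.
Labels in order: ABBAABAAABBBBA  (n_A = 7, n_B = 7)
Step 2: Count runs R = 7.
Step 3: Under H0 (random ordering), E[R] = 2*n_A*n_B/(n_A+n_B) + 1 = 2*7*7/14 + 1 = 8.0000.
        Var[R] = 2*n_A*n_B*(2*n_A*n_B - n_A - n_B) / ((n_A+n_B)^2 * (n_A+n_B-1)) = 8232/2548 = 3.2308.
        SD[R] = 1.7974.
Step 4: Continuity-corrected z = (R + 0.5 - E[R]) / SD[R] = (7 + 0.5 - 8.0000) / 1.7974 = -0.2782.
Step 5: Two-sided p-value via normal approximation = 2*(1 - Phi(|z|)) = 0.780879.
Step 6: alpha = 0.1. fail to reject H0.

R = 7, z = -0.2782, p = 0.780879, fail to reject H0.


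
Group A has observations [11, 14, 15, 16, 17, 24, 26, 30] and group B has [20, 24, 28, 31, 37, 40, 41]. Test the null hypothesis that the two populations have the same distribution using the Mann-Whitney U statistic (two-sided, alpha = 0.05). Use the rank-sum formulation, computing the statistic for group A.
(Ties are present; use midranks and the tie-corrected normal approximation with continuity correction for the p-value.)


Step 1: Combine and sort all 15 observations; assign midranks.
sorted (value, group): (11,X), (14,X), (15,X), (16,X), (17,X), (20,Y), (24,X), (24,Y), (26,X), (28,Y), (30,X), (31,Y), (37,Y), (40,Y), (41,Y)
ranks: 11->1, 14->2, 15->3, 16->4, 17->5, 20->6, 24->7.5, 24->7.5, 26->9, 28->10, 30->11, 31->12, 37->13, 40->14, 41->15
Step 2: Rank sum for X: R1 = 1 + 2 + 3 + 4 + 5 + 7.5 + 9 + 11 = 42.5.
Step 3: U_X = R1 - n1(n1+1)/2 = 42.5 - 8*9/2 = 42.5 - 36 = 6.5.
       U_Y = n1*n2 - U_X = 56 - 6.5 = 49.5.
Step 4: Ties are present, so use the tie-corrected normal approximation (with continuity correction) for the p-value.
Step 5: p-value = 0.014997; compare to alpha = 0.05. reject H0.

U_X = 6.5, p = 0.014997, reject H0 at alpha = 0.05.


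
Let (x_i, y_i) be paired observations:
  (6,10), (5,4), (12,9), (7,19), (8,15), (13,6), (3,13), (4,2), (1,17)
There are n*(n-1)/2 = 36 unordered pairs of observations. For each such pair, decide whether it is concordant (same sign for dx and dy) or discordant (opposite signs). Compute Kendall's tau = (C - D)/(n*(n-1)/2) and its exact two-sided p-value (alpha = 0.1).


Step 1: Enumerate the 36 unordered pairs (i,j) with i<j and classify each by sign(x_j-x_i) * sign(y_j-y_i).
  (1,2):dx=-1,dy=-6->C; (1,3):dx=+6,dy=-1->D; (1,4):dx=+1,dy=+9->C; (1,5):dx=+2,dy=+5->C
  (1,6):dx=+7,dy=-4->D; (1,7):dx=-3,dy=+3->D; (1,8):dx=-2,dy=-8->C; (1,9):dx=-5,dy=+7->D
  (2,3):dx=+7,dy=+5->C; (2,4):dx=+2,dy=+15->C; (2,5):dx=+3,dy=+11->C; (2,6):dx=+8,dy=+2->C
  (2,7):dx=-2,dy=+9->D; (2,8):dx=-1,dy=-2->C; (2,9):dx=-4,dy=+13->D; (3,4):dx=-5,dy=+10->D
  (3,5):dx=-4,dy=+6->D; (3,6):dx=+1,dy=-3->D; (3,7):dx=-9,dy=+4->D; (3,8):dx=-8,dy=-7->C
  (3,9):dx=-11,dy=+8->D; (4,5):dx=+1,dy=-4->D; (4,6):dx=+6,dy=-13->D; (4,7):dx=-4,dy=-6->C
  (4,8):dx=-3,dy=-17->C; (4,9):dx=-6,dy=-2->C; (5,6):dx=+5,dy=-9->D; (5,7):dx=-5,dy=-2->C
  (5,8):dx=-4,dy=-13->C; (5,9):dx=-7,dy=+2->D; (6,7):dx=-10,dy=+7->D; (6,8):dx=-9,dy=-4->C
  (6,9):dx=-12,dy=+11->D; (7,8):dx=+1,dy=-11->D; (7,9):dx=-2,dy=+4->D; (8,9):dx=-3,dy=+15->D
Step 2: C = 16, D = 20, total pairs = 36.
Step 3: tau = (C - D)/(n(n-1)/2) = (16 - 20)/36 = -0.111111.
Step 4: Exact two-sided p-value (enumerate n! = 362880 permutations of y under H0): p = 0.761414.
Step 5: alpha = 0.1. fail to reject H0.

tau_b = -0.1111 (C=16, D=20), p = 0.761414, fail to reject H0.


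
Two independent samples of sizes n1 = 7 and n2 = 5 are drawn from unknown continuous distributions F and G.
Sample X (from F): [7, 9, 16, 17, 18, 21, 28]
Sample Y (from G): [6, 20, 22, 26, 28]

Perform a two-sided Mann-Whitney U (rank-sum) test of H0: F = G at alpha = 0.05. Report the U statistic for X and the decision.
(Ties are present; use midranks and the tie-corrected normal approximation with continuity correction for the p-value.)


Step 1: Combine and sort all 12 observations; assign midranks.
sorted (value, group): (6,Y), (7,X), (9,X), (16,X), (17,X), (18,X), (20,Y), (21,X), (22,Y), (26,Y), (28,X), (28,Y)
ranks: 6->1, 7->2, 9->3, 16->4, 17->5, 18->6, 20->7, 21->8, 22->9, 26->10, 28->11.5, 28->11.5
Step 2: Rank sum for X: R1 = 2 + 3 + 4 + 5 + 6 + 8 + 11.5 = 39.5.
Step 3: U_X = R1 - n1(n1+1)/2 = 39.5 - 7*8/2 = 39.5 - 28 = 11.5.
       U_Y = n1*n2 - U_X = 35 - 11.5 = 23.5.
Step 4: Ties are present, so use the tie-corrected normal approximation (with continuity correction) for the p-value.
Step 5: p-value = 0.370914; compare to alpha = 0.05. fail to reject H0.

U_X = 11.5, p = 0.370914, fail to reject H0 at alpha = 0.05.


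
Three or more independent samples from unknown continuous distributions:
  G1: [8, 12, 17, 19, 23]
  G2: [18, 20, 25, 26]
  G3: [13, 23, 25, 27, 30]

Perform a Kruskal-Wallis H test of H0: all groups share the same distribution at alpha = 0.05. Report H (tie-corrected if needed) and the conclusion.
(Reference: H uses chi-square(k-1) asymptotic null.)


Step 1: Combine all N = 14 observations and assign midranks.
sorted (value, group, rank): (8,G1,1), (12,G1,2), (13,G3,3), (17,G1,4), (18,G2,5), (19,G1,6), (20,G2,7), (23,G1,8.5), (23,G3,8.5), (25,G2,10.5), (25,G3,10.5), (26,G2,12), (27,G3,13), (30,G3,14)
Step 2: Sum ranks within each group.
R_1 = 21.5 (n_1 = 5)
R_2 = 34.5 (n_2 = 4)
R_3 = 49 (n_3 = 5)
Step 3: H = 12/(N(N+1)) * sum(R_i^2/n_i) - 3(N+1)
     = 12/(14*15) * (21.5^2/5 + 34.5^2/4 + 49^2/5) - 3*15
     = 0.057143 * 870.212 - 45
     = 4.726429.
Step 4: Ties present; correction factor C = 1 - 12/(14^3 - 14) = 0.995604. Corrected H = 4.726429 / 0.995604 = 4.747296.
Step 5: Under H0, H ~ chi^2(2); p-value = 0.093140.
Step 6: alpha = 0.05. fail to reject H0.

H = 4.7473, df = 2, p = 0.093140, fail to reject H0.


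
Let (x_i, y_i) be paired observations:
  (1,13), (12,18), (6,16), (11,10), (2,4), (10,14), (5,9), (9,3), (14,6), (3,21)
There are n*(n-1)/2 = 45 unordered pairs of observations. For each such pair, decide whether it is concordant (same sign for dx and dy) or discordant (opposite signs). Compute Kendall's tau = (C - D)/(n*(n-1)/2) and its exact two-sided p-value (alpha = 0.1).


Step 1: Enumerate the 45 unordered pairs (i,j) with i<j and classify each by sign(x_j-x_i) * sign(y_j-y_i).
  (1,2):dx=+11,dy=+5->C; (1,3):dx=+5,dy=+3->C; (1,4):dx=+10,dy=-3->D; (1,5):dx=+1,dy=-9->D
  (1,6):dx=+9,dy=+1->C; (1,7):dx=+4,dy=-4->D; (1,8):dx=+8,dy=-10->D; (1,9):dx=+13,dy=-7->D
  (1,10):dx=+2,dy=+8->C; (2,3):dx=-6,dy=-2->C; (2,4):dx=-1,dy=-8->C; (2,5):dx=-10,dy=-14->C
  (2,6):dx=-2,dy=-4->C; (2,7):dx=-7,dy=-9->C; (2,8):dx=-3,dy=-15->C; (2,9):dx=+2,dy=-12->D
  (2,10):dx=-9,dy=+3->D; (3,4):dx=+5,dy=-6->D; (3,5):dx=-4,dy=-12->C; (3,6):dx=+4,dy=-2->D
  (3,7):dx=-1,dy=-7->C; (3,8):dx=+3,dy=-13->D; (3,9):dx=+8,dy=-10->D; (3,10):dx=-3,dy=+5->D
  (4,5):dx=-9,dy=-6->C; (4,6):dx=-1,dy=+4->D; (4,7):dx=-6,dy=-1->C; (4,8):dx=-2,dy=-7->C
  (4,9):dx=+3,dy=-4->D; (4,10):dx=-8,dy=+11->D; (5,6):dx=+8,dy=+10->C; (5,7):dx=+3,dy=+5->C
  (5,8):dx=+7,dy=-1->D; (5,9):dx=+12,dy=+2->C; (5,10):dx=+1,dy=+17->C; (6,7):dx=-5,dy=-5->C
  (6,8):dx=-1,dy=-11->C; (6,9):dx=+4,dy=-8->D; (6,10):dx=-7,dy=+7->D; (7,8):dx=+4,dy=-6->D
  (7,9):dx=+9,dy=-3->D; (7,10):dx=-2,dy=+12->D; (8,9):dx=+5,dy=+3->C; (8,10):dx=-6,dy=+18->D
  (9,10):dx=-11,dy=+15->D
Step 2: C = 22, D = 23, total pairs = 45.
Step 3: tau = (C - D)/(n(n-1)/2) = (22 - 23)/45 = -0.022222.
Step 4: Exact two-sided p-value (enumerate n! = 3628800 permutations of y under H0): p = 1.000000.
Step 5: alpha = 0.1. fail to reject H0.

tau_b = -0.0222 (C=22, D=23), p = 1.000000, fail to reject H0.
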